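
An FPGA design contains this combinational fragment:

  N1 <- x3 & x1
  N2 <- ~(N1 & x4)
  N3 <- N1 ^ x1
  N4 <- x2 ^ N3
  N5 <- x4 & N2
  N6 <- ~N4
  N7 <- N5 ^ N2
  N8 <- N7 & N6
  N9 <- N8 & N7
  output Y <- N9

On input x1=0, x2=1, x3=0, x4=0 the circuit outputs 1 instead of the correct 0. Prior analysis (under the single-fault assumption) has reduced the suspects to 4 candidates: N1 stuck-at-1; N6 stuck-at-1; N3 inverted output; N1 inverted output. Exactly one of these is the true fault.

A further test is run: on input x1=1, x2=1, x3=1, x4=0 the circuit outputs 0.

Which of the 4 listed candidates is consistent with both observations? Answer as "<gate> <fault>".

Evaluate each candidate on input x1=1, x2=1, x3=1, x4=0:
  N1 stuck-at-1: N1=1 [stuck-at-1], N2=1, N3=0, N4=1, N5=0, N6=0, N7=1, N8=0, N9=0 → 0 — matches
  N6 stuck-at-1: N1=1, N2=1, N3=0, N4=1, N5=0, N6=1 [stuck-at-1], N7=1, N8=1, N9=1 → 1 — eliminated
  N3 inverted output: N1=1, N2=1, N3=1 [inverted output], N4=0, N5=0, N6=1, N7=1, N8=1, N9=1 → 1 — eliminated
  N1 inverted output: N1=0 [inverted output], N2=1, N3=1, N4=0, N5=0, N6=1, N7=1, N8=1, N9=1 → 1 — eliminated
Only N1 stuck-at-1 reproduces the observed 0.

N1 stuck-at-1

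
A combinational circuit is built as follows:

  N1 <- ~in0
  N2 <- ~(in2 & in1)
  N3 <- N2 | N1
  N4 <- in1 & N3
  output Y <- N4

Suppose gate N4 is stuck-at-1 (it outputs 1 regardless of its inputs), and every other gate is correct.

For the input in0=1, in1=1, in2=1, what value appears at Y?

Propagate with N4 forced: N1=0, N2=0, N3=0, N4=1 [stuck-at-1].
So Y = 1. (Without the fault it would be 0.)

1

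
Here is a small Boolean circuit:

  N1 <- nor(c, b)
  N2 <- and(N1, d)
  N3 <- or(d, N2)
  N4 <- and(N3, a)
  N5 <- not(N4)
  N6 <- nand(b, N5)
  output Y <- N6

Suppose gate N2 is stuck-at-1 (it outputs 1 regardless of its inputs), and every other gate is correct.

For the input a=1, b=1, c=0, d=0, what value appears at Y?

Propagate with N2 forced: N1=0, N2=1 [stuck-at-1], N3=1, N4=1, N5=0, N6=1.
So Y = 1. (Without the fault it would be 0.)

1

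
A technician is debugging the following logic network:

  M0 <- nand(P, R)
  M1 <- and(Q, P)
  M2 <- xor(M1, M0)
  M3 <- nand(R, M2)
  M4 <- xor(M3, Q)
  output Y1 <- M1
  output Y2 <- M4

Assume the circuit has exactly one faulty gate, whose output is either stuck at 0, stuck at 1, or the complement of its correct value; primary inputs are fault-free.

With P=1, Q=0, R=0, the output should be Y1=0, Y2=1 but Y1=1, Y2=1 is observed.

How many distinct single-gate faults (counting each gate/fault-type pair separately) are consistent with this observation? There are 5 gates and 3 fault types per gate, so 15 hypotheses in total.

Fault-free: M0=1, M1=0, M2=1, M3=1, M4=1 → Y1=0, Y2=1. Observed Y1=1, Y2=1.
  M0: none of the 3 fault types match ✗
  M1: stuck-at-1, inverted output ✓; others ✗
  M2: none of the 3 fault types match ✗
  M3: none of the 3 fault types match ✗
  M4: none of the 3 fault types match ✗
Consistent faults: {M1 stuck-at-1, M1 inverted output} — 2 in all.

2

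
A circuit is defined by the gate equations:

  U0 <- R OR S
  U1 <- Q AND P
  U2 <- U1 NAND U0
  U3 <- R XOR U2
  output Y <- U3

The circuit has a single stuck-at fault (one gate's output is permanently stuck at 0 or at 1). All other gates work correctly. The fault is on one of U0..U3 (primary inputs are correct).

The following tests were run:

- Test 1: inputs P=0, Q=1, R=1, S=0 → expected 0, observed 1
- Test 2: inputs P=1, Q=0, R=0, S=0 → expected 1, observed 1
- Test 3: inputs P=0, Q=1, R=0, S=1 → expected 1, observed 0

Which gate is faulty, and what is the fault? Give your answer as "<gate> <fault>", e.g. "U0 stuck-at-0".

Fault-free values for test 1 (P=0, Q=1, R=1, S=0): U0=1, U1=0, U2=1, U3=0, giving Y=0. Observed 1.
Test 1: faults giving observed 1 are {U1 stuck-at-1, U2 stuck-at-0, U3 stuck-at-1}.
Test 2 (P=1, Q=0, R=0, S=0): fault-free U0=0, U1=0, U2=1, U3=1 → 1; observed 1. Eliminates U2 stuck-at-0.
Test 3 (P=0, Q=1, R=0, S=1): fault-free U0=1, U1=0, U2=1, U3=1 → 1; observed 0. Eliminates U3 stuck-at-1.
Only U1 stuck-at-1 is consistent with every test.

U1 stuck-at-1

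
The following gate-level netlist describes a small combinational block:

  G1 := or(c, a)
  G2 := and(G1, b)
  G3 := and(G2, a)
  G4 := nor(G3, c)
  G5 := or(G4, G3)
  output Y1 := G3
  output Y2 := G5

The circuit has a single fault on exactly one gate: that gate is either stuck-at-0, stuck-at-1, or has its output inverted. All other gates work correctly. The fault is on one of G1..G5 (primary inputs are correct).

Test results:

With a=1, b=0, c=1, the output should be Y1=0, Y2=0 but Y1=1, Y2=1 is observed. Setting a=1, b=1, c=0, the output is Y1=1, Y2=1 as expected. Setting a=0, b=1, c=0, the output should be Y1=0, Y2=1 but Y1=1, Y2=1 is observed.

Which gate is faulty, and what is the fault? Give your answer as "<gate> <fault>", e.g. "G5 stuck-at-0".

G3 stuck-at-1

Fault-free values for test 1 (a=1, b=0, c=1): G1=1, G2=0, G3=0, G4=0, G5=0, giving Y1=0, Y2=0. Observed Y1=1, Y2=1.
Test 1: faults giving observed Y1=1, Y2=1 are {G2 stuck-at-1, G2 inverted output, G3 stuck-at-1, G3 inverted output}.
Test 2 (a=1, b=1, c=0): fault-free G1=1, G2=1, G3=1, G4=0, G5=1 → Y1=1, Y2=1; observed Y1=1, Y2=1. Eliminates G2 inverted output, G3 inverted output.
Test 3 (a=0, b=1, c=0): fault-free G1=0, G2=0, G3=0, G4=1, G5=1 → Y1=0, Y2=1; observed Y1=1, Y2=1. Eliminates G2 stuck-at-1.
Only G3 stuck-at-1 is consistent with every test.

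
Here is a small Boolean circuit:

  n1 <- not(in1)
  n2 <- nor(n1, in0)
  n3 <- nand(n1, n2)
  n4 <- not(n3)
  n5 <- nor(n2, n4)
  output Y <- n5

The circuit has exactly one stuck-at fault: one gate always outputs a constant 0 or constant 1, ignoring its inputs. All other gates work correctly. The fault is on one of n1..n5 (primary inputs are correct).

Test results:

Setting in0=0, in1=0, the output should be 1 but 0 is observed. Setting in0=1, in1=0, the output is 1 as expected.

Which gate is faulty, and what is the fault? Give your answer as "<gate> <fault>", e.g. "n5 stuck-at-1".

n1 stuck-at-0

Fault-free values for test 1 (in0=0, in1=0): n1=1, n2=0, n3=1, n4=0, n5=1, giving Y=1. Observed 0.
Test 1: faults giving observed 0 are {n1 stuck-at-0, n2 stuck-at-1, n3 stuck-at-0, n4 stuck-at-1, n5 stuck-at-0}.
Test 2 (in0=1, in1=0): fault-free n1=1, n2=0, n3=1, n4=0, n5=1 → 1; observed 1. Eliminates n2 stuck-at-1, n3 stuck-at-0, n4 stuck-at-1, n5 stuck-at-0.
Only n1 stuck-at-0 is consistent with every test.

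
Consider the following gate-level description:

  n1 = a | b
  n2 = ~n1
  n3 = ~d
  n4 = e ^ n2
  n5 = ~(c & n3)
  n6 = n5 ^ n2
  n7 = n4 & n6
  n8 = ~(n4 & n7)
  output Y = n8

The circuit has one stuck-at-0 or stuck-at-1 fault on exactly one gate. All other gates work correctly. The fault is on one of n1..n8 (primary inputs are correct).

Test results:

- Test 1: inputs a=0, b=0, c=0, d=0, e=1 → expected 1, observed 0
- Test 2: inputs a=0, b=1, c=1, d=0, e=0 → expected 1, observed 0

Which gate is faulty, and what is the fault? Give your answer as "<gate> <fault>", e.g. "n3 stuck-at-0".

Fault-free values for test 1 (a=0, b=0, c=0, d=0, e=1): n1=0, n2=1, n3=1, n4=0, n5=1, n6=0, n7=0, n8=1, giving Y=1. Observed 0.
Test 1: faults giving observed 0 are {n1 stuck-at-1, n2 stuck-at-0, n8 stuck-at-0}.
Test 2 (a=0, b=1, c=1, d=0, e=0): fault-free n1=1, n2=0, n3=1, n4=0, n5=0, n6=0, n7=0, n8=1 → 1; observed 0. Eliminates n1 stuck-at-1, n2 stuck-at-0.
Only n8 stuck-at-0 is consistent with every test.

n8 stuck-at-0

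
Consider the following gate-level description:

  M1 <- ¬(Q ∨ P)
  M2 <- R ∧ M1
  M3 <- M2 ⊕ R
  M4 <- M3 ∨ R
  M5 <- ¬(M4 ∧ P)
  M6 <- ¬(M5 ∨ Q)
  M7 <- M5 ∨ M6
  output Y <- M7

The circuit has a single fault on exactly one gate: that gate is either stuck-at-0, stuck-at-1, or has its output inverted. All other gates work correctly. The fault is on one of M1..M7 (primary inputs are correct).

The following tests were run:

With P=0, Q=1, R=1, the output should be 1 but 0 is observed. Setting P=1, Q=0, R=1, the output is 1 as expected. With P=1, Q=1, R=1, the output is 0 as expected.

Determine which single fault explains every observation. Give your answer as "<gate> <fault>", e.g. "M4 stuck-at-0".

Fault-free values for test 1 (P=0, Q=1, R=1): M1=0, M2=0, M3=1, M4=1, M5=1, M6=0, M7=1, giving Y=1. Observed 0.
Test 1: faults giving observed 0 are {M5 stuck-at-0, M5 inverted output, M7 stuck-at-0, M7 inverted output}.
Test 2 (P=1, Q=0, R=1): fault-free M1=0, M2=0, M3=1, M4=1, M5=0, M6=1, M7=1 → 1; observed 1. Eliminates M7 stuck-at-0, M7 inverted output.
Test 3 (P=1, Q=1, R=1): fault-free M1=0, M2=0, M3=1, M4=1, M5=0, M6=0, M7=0 → 0; observed 0. Eliminates M5 inverted output.
Only M5 stuck-at-0 is consistent with every test.

M5 stuck-at-0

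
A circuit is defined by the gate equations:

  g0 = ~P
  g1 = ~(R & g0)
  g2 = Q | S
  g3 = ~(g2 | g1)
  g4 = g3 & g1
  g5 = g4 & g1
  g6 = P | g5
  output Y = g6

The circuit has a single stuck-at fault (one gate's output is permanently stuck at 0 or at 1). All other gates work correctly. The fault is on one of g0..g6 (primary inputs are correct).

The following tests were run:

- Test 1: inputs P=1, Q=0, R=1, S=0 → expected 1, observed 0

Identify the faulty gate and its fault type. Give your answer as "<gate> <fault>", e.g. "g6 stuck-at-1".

Fault-free values for test 1 (P=1, Q=0, R=1, S=0): g0=0, g1=1, g2=0, g3=0, g4=0, g5=0, g6=1, giving Y=1. Observed 0.
Test 1: faults giving observed 0 are {g6 stuck-at-0}.
Only g6 stuck-at-0 is consistent with every test.

g6 stuck-at-0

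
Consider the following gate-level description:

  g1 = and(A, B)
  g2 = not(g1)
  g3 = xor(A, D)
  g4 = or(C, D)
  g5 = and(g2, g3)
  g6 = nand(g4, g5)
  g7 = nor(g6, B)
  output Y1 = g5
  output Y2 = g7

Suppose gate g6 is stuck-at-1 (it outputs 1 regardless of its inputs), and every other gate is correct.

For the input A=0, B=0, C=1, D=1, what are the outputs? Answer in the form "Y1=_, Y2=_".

Propagate with g6 forced: g1=0, g2=1, g3=1, g4=1, g5=1, g6=1 [stuck-at-1], g7=0.
So the outputs are Y1=1, Y2=0. (Without the fault they would be Y1=1, Y2=1.)

Y1=1, Y2=0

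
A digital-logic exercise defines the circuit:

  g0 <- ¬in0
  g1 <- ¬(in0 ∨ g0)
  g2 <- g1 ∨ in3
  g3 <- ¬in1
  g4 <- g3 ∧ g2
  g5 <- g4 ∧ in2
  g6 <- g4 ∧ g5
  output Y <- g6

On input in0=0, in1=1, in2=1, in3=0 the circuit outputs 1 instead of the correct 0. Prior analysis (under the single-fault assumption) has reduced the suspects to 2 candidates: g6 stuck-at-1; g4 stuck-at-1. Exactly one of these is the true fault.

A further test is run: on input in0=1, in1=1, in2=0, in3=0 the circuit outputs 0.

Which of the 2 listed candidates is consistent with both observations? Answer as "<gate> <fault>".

g4 stuck-at-1

Evaluate each candidate on input in0=1, in1=1, in2=0, in3=0:
  g6 stuck-at-1: g0=0, g1=0, g2=0, g3=0, g4=0, g5=0, g6=1 [stuck-at-1] → 1 — eliminated
  g4 stuck-at-1: g0=0, g1=0, g2=0, g3=0, g4=1 [stuck-at-1], g5=0, g6=0 → 0 — matches
Only g4 stuck-at-1 reproduces the observed 0.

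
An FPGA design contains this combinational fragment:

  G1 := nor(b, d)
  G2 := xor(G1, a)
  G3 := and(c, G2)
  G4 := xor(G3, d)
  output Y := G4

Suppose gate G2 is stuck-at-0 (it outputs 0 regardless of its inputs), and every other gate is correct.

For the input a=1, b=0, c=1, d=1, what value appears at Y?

Propagate with G2 forced: G1=0, G2=0 [stuck-at-0], G3=0, G4=1.
So Y = 1. (Without the fault it would be 0.)

1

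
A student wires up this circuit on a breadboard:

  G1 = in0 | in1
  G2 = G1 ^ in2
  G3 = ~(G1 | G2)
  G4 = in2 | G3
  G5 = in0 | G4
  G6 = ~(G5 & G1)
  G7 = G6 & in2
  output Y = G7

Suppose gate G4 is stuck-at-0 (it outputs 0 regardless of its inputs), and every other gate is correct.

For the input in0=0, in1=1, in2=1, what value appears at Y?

Propagate with G4 forced: G1=1, G2=0, G3=0, G4=0 [stuck-at-0], G5=0, G6=1, G7=1.
So Y = 1. (Without the fault it would be 0.)

1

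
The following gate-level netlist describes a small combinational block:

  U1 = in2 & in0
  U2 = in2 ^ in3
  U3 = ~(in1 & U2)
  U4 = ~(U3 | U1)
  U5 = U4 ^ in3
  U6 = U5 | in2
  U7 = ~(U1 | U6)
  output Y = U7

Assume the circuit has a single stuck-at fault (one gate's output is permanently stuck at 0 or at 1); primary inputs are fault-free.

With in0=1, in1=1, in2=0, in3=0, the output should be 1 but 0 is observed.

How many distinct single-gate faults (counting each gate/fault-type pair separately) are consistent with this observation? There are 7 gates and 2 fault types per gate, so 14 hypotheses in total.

7

Fault-free: U1=0, U2=0, U3=1, U4=0, U5=0, U6=0, U7=1 → 1. Observed 0.
  U1 stuck-at-0: output 1 ✗
  U1 stuck-at-1: output 0 ✓
  U2 stuck-at-0: output 1 ✗
  U2 stuck-at-1: output 0 ✓
  U3 stuck-at-0: output 0 ✓
  U3 stuck-at-1: output 1 ✗
  U4 stuck-at-0: output 1 ✗
  U4 stuck-at-1: output 0 ✓
  U5 stuck-at-0: output 1 ✗
  U5 stuck-at-1: output 0 ✓
  U6 stuck-at-0: output 1 ✗
  U6 stuck-at-1: output 0 ✓
  U7 stuck-at-0: output 0 ✓
  U7 stuck-at-1: output 1 ✗
Consistent faults: {U1 stuck-at-1, U2 stuck-at-1, U3 stuck-at-0, U4 stuck-at-1, U5 stuck-at-1, U6 stuck-at-1, U7 stuck-at-0} — 7 in all.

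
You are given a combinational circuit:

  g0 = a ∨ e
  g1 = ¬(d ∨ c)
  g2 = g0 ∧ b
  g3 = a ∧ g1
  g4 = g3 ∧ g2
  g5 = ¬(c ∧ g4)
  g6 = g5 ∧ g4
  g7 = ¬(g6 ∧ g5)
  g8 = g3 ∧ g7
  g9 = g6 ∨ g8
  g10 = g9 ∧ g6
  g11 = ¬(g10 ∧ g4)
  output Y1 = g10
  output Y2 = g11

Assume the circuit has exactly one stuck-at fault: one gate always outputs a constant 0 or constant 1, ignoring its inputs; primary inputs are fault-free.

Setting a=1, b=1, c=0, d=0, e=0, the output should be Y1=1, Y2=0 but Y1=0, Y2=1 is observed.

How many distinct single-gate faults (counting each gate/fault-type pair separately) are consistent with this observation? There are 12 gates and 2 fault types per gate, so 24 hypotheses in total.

Fault-free: g0=1, g1=1, g2=1, g3=1, g4=1, g5=1, g6=1, g7=0, g8=0, g9=1, g10=1, g11=0 → Y1=1, Y2=0. Observed Y1=0, Y2=1.
  g0: stuck-at-0 ✓; others ✗
  g1: stuck-at-0 ✓; others ✗
  g2: stuck-at-0 ✓; others ✗
  g3: stuck-at-0 ✓; others ✗
  g4: stuck-at-0 ✓; others ✗
  g5: stuck-at-0 ✓; others ✗
  g6: stuck-at-0 ✓; others ✗
  g7: none of the 2 fault types match ✗
  g8: none of the 2 fault types match ✗
  g9: stuck-at-0 ✓; others ✗
  g10: stuck-at-0 ✓; others ✗
  g11: none of the 2 fault types match ✗
Consistent faults: {g0 stuck-at-0, g1 stuck-at-0, g2 stuck-at-0, g3 stuck-at-0, g4 stuck-at-0, g5 stuck-at-0, g6 stuck-at-0, g9 stuck-at-0, g10 stuck-at-0} — 9 in all.

9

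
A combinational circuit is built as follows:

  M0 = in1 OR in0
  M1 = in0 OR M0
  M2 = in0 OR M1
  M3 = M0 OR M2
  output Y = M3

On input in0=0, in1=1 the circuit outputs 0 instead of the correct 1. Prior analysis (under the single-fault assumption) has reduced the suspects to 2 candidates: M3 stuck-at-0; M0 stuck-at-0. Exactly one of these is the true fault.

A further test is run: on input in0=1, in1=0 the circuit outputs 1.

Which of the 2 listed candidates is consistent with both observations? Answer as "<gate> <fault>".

Evaluate each candidate on input in0=1, in1=0:
  M3 stuck-at-0: M0=1, M1=1, M2=1, M3=0 [stuck-at-0] → 0 — eliminated
  M0 stuck-at-0: M0=0 [stuck-at-0], M1=1, M2=1, M3=1 → 1 — matches
Only M0 stuck-at-0 reproduces the observed 1.

M0 stuck-at-0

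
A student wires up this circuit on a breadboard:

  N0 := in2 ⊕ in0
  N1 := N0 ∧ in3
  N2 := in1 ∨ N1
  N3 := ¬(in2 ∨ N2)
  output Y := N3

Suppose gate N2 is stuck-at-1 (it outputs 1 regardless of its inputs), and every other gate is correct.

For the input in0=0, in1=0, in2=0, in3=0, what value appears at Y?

0

Propagate with N2 forced: N0=0, N1=0, N2=1 [stuck-at-1], N3=0.
So Y = 0. (Without the fault it would be 1.)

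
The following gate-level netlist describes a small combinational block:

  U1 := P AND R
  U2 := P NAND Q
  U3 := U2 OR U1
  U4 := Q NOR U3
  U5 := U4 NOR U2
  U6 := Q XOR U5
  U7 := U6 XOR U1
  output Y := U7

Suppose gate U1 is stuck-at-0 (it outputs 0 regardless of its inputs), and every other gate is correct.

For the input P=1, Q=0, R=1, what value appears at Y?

0

Propagate with U1 forced: U1=0 [stuck-at-0], U2=1, U3=1, U4=0, U5=0, U6=0, U7=0.
So Y = 0. (Without the fault it would be 1.)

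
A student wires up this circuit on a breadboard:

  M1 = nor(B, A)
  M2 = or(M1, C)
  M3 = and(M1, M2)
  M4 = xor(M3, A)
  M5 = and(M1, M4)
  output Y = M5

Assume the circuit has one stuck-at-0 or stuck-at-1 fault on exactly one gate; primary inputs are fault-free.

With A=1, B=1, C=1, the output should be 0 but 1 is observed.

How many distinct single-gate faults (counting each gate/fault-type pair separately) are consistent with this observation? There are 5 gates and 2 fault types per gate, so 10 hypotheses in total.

Fault-free: M1=0, M2=1, M3=0, M4=1, M5=0 → 0. Observed 1.
  M1 stuck-at-0: output 0 ✗
  M1 stuck-at-1: output 0 ✗
  M2 stuck-at-0: output 0 ✗
  M2 stuck-at-1: output 0 ✗
  M3 stuck-at-0: output 0 ✗
  M3 stuck-at-1: output 0 ✗
  M4 stuck-at-0: output 0 ✗
  M4 stuck-at-1: output 0 ✗
  M5 stuck-at-0: output 0 ✗
  M5 stuck-at-1: output 1 ✓
Consistent faults: {M5 stuck-at-1} — 1 in all.

1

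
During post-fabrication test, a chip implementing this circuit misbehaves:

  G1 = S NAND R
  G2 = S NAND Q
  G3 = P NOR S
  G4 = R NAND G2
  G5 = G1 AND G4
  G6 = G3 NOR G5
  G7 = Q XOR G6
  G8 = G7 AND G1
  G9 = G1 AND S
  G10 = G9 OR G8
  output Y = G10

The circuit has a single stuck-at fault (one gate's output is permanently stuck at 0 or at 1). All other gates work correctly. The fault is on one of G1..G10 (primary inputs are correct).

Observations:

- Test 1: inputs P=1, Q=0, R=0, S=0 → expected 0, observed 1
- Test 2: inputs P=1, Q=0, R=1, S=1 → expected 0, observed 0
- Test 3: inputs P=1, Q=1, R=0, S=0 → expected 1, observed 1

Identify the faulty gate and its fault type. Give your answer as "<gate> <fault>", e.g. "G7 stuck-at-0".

Fault-free values for test 1 (P=1, Q=0, R=0, S=0): G1=1, G2=1, G3=0, G4=1, G5=1, G6=0, G7=0, G8=0, G9=0, G10=0, giving Y=0. Observed 1.
Test 1: faults giving observed 1 are {G4 stuck-at-0, G5 stuck-at-0, G6 stuck-at-1, G7 stuck-at-1, G8 stuck-at-1, G9 stuck-at-1, G10 stuck-at-1}.
Test 2 (P=1, Q=0, R=1, S=1): fault-free G1=0, G2=1, G3=0, G4=0, G5=0, G6=1, G7=1, G8=0, G9=0, G10=0 → 0; observed 0. Eliminates G8 stuck-at-1, G9 stuck-at-1, G10 stuck-at-1.
Test 3 (P=1, Q=1, R=0, S=0): fault-free G1=1, G2=1, G3=0, G4=1, G5=1, G6=0, G7=1, G8=1, G9=0, G10=1 → 1; observed 1. Eliminates G4 stuck-at-0, G5 stuck-at-0, G6 stuck-at-1.
Only G7 stuck-at-1 is consistent with every test.

G7 stuck-at-1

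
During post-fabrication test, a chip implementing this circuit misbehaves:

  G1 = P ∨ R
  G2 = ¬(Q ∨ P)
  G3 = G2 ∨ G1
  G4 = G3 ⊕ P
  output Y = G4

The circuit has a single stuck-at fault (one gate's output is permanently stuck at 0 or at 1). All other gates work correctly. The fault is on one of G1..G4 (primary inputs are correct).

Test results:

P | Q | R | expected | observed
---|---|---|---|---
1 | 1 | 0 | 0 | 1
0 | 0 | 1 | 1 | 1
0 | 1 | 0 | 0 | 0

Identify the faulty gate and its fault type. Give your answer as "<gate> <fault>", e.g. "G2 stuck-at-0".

G1 stuck-at-0

Fault-free values for test 1 (P=1, Q=1, R=0): G1=1, G2=0, G3=1, G4=0, giving Y=0. Observed 1.
Test 1: faults giving observed 1 are {G1 stuck-at-0, G3 stuck-at-0, G4 stuck-at-1}.
Test 2 (P=0, Q=0, R=1): fault-free G1=1, G2=1, G3=1, G4=1 → 1; observed 1. Eliminates G3 stuck-at-0.
Test 3 (P=0, Q=1, R=0): fault-free G1=0, G2=0, G3=0, G4=0 → 0; observed 0. Eliminates G4 stuck-at-1.
Only G1 stuck-at-0 is consistent with every test.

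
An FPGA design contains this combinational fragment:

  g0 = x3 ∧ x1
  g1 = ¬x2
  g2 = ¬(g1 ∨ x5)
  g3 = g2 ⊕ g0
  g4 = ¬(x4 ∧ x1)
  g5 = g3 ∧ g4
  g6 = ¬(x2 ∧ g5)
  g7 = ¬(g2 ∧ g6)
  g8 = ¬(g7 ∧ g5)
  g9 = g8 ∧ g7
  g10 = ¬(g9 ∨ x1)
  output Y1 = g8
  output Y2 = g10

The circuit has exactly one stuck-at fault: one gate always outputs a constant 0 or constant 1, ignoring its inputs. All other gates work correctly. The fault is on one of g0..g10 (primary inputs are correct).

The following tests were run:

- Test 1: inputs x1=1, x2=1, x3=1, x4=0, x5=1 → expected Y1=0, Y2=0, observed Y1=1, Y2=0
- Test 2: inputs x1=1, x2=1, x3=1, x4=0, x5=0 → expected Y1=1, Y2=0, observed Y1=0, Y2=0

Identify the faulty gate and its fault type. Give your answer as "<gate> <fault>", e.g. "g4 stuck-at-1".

Fault-free values for test 1 (x1=1, x2=1, x3=1, x4=0, x5=1): g0=1, g1=0, g2=0, g3=1, g4=1, g5=1, g6=0, g7=1, g8=0, g9=0, g10=0, giving Y1=0, Y2=0. Observed Y1=1, Y2=0.
Test 1: faults giving observed Y1=1, Y2=0 are {g0 stuck-at-0, g2 stuck-at-1, g3 stuck-at-0, g4 stuck-at-0, g5 stuck-at-0, g7 stuck-at-0, g8 stuck-at-1}.
Test 2 (x1=1, x2=1, x3=1, x4=0, x5=0): fault-free g0=1, g1=0, g2=1, g3=0, g4=1, g5=0, g6=1, g7=0, g8=1, g9=0, g10=0 → Y1=1, Y2=0; observed Y1=0, Y2=0. Eliminates g2 stuck-at-1, g3 stuck-at-0, g4 stuck-at-0, g5 stuck-at-0, g7 stuck-at-0, g8 stuck-at-1.
Only g0 stuck-at-0 is consistent with every test.

g0 stuck-at-0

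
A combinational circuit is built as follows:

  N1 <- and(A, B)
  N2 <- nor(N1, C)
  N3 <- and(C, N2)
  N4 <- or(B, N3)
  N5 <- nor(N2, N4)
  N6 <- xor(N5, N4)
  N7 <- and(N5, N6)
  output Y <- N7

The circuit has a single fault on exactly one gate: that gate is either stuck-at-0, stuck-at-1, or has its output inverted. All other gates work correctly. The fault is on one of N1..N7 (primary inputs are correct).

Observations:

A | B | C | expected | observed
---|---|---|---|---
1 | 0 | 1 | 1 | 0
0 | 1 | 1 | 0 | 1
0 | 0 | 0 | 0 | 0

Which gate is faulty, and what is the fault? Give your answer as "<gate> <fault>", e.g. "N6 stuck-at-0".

Fault-free values for test 1 (A=1, B=0, C=1): N1=0, N2=0, N3=0, N4=0, N5=1, N6=1, N7=1, giving Y=1. Observed 0.
Test 1: faults giving observed 0 are {N2 stuck-at-1, N2 inverted output, N3 stuck-at-1, N3 inverted output, N4 stuck-at-1, N4 inverted output, N5 stuck-at-0, N5 inverted output, N6 stuck-at-0, N6 inverted output, N7 stuck-at-0, N7 inverted output}.
Test 2 (A=0, B=1, C=1): fault-free N1=0, N2=0, N3=0, N4=1, N5=0, N6=1, N7=0 → 0; observed 1. Eliminates N2 stuck-at-1, N2 inverted output, N3 stuck-at-1, N3 inverted output, N4 stuck-at-1, N5 stuck-at-0, N5 inverted output, N6 stuck-at-0, N6 inverted output, N7 stuck-at-0.
Test 3 (A=0, B=0, C=0): fault-free N1=0, N2=1, N3=0, N4=0, N5=0, N6=0, N7=0 → 0; observed 0. Eliminates N7 inverted output.
Only N4 inverted output is consistent with every test.

N4 inverted output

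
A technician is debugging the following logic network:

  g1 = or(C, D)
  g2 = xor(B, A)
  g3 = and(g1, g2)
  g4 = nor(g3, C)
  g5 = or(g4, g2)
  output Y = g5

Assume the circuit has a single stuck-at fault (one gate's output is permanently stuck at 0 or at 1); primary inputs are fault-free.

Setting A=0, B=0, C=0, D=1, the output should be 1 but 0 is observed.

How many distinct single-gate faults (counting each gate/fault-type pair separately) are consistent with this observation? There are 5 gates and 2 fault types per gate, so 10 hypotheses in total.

3

Fault-free: g1=1, g2=0, g3=0, g4=1, g5=1 → 1. Observed 0.
  g1 stuck-at-0: output 1 ✗
  g1 stuck-at-1: output 1 ✗
  g2 stuck-at-0: output 1 ✗
  g2 stuck-at-1: output 1 ✗
  g3 stuck-at-0: output 1 ✗
  g3 stuck-at-1: output 0 ✓
  g4 stuck-at-0: output 0 ✓
  g4 stuck-at-1: output 1 ✗
  g5 stuck-at-0: output 0 ✓
  g5 stuck-at-1: output 1 ✗
Consistent faults: {g3 stuck-at-1, g4 stuck-at-0, g5 stuck-at-0} — 3 in all.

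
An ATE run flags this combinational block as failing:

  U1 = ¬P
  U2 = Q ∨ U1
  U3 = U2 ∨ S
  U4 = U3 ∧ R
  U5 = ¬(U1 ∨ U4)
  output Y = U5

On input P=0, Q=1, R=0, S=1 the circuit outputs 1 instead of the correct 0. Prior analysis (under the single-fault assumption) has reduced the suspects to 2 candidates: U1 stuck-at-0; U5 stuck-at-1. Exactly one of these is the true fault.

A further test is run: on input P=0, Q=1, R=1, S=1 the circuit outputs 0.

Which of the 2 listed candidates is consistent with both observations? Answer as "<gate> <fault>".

Evaluate each candidate on input P=0, Q=1, R=1, S=1:
  U1 stuck-at-0: U1=0 [stuck-at-0], U2=1, U3=1, U4=1, U5=0 → 0 — matches
  U5 stuck-at-1: U1=1, U2=1, U3=1, U4=1, U5=1 [stuck-at-1] → 1 — eliminated
Only U1 stuck-at-0 reproduces the observed 0.

U1 stuck-at-0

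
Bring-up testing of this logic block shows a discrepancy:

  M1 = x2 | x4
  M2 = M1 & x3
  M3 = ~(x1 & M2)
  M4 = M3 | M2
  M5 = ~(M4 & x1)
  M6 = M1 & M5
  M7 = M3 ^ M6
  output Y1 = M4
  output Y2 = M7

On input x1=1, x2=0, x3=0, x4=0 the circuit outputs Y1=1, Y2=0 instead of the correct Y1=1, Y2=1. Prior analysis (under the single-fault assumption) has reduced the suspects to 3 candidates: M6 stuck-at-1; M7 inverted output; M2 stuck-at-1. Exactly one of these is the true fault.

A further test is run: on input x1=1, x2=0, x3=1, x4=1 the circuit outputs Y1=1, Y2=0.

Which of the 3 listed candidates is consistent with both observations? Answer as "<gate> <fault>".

Evaluate each candidate on input x1=1, x2=0, x3=1, x4=1:
  M6 stuck-at-1: M1=1, M2=1, M3=0, M4=1, M5=0, M6=1 [stuck-at-1], M7=1 → Y1=1, Y2=1 — eliminated
  M7 inverted output: M1=1, M2=1, M3=0, M4=1, M5=0, M6=0, M7=1 [inverted output] → Y1=1, Y2=1 — eliminated
  M2 stuck-at-1: M1=1, M2=1 [stuck-at-1], M3=0, M4=1, M5=0, M6=0, M7=0 → Y1=1, Y2=0 — matches
Only M2 stuck-at-1 reproduces the observed Y1=1, Y2=0.

M2 stuck-at-1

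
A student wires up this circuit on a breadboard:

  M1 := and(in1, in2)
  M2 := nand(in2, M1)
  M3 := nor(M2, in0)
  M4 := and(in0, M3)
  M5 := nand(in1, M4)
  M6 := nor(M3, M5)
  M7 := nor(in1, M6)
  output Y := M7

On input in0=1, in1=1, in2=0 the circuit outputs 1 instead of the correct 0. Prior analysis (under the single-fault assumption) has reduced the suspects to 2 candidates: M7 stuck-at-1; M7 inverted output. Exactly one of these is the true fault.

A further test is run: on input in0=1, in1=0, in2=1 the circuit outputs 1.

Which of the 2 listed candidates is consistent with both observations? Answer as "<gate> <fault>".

Evaluate each candidate on input in0=1, in1=0, in2=1:
  M7 stuck-at-1: M1=0, M2=1, M3=0, M4=0, M5=1, M6=0, M7=1 [stuck-at-1] → 1 — matches
  M7 inverted output: M1=0, M2=1, M3=0, M4=0, M5=1, M6=0, M7=0 [inverted output] → 0 — eliminated
Only M7 stuck-at-1 reproduces the observed 1.

M7 stuck-at-1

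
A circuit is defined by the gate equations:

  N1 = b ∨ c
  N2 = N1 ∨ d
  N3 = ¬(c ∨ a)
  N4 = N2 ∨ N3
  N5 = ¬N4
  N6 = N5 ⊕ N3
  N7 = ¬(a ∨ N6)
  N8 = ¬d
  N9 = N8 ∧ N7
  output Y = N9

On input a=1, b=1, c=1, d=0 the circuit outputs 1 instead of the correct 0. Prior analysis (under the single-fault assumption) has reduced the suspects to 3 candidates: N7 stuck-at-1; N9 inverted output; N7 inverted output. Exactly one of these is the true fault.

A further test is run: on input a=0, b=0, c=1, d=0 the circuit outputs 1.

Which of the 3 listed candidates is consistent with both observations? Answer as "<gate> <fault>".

Evaluate each candidate on input a=0, b=0, c=1, d=0:
  N7 stuck-at-1: N1=1, N2=1, N3=0, N4=1, N5=0, N6=0, N7=1 [stuck-at-1], N8=1, N9=1 → 1 — matches
  N9 inverted output: N1=1, N2=1, N3=0, N4=1, N5=0, N6=0, N7=1, N8=1, N9=0 [inverted output] → 0 — eliminated
  N7 inverted output: N1=1, N2=1, N3=0, N4=1, N5=0, N6=0, N7=0 [inverted output], N8=1, N9=0 → 0 — eliminated
Only N7 stuck-at-1 reproduces the observed 1.

N7 stuck-at-1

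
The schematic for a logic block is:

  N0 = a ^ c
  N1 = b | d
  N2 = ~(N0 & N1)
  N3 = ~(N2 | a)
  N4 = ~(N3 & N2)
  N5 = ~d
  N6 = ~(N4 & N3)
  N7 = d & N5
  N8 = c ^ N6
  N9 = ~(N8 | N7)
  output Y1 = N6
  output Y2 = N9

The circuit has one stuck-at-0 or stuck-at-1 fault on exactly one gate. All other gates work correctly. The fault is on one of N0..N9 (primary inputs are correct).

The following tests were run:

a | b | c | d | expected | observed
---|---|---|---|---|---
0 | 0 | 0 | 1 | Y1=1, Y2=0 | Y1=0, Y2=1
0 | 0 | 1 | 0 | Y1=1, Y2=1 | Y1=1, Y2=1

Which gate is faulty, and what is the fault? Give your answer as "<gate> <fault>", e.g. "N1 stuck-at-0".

N0 stuck-at-1

Fault-free values for test 1 (a=0, b=0, c=0, d=1): N0=0, N1=1, N2=1, N3=0, N4=1, N5=0, N6=1, N7=0, N8=1, N9=0, giving Y1=1, Y2=0. Observed Y1=0, Y2=1.
Test 1: faults giving observed Y1=0, Y2=1 are {N0 stuck-at-1, N2 stuck-at-0, N6 stuck-at-0}.
Test 2 (a=0, b=0, c=1, d=0): fault-free N0=1, N1=0, N2=1, N3=0, N4=1, N5=1, N6=1, N7=0, N8=0, N9=1 → Y1=1, Y2=1; observed Y1=1, Y2=1. Eliminates N2 stuck-at-0, N6 stuck-at-0.
Only N0 stuck-at-1 is consistent with every test.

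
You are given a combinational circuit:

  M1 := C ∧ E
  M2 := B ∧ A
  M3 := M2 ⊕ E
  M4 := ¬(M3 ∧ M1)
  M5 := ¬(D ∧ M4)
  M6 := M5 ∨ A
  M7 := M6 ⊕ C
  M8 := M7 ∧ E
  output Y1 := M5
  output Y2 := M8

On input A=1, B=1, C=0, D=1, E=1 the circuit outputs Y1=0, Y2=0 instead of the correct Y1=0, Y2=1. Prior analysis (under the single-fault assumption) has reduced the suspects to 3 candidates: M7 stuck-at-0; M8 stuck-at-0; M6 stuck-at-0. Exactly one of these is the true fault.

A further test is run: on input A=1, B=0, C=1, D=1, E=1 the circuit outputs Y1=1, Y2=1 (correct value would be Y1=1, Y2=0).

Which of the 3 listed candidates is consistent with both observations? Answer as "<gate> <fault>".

M6 stuck-at-0

Evaluate each candidate on input A=1, B=0, C=1, D=1, E=1:
  M7 stuck-at-0: M1=1, M2=0, M3=1, M4=0, M5=1, M6=1, M7=0 [stuck-at-0], M8=0 → Y1=1, Y2=0 — eliminated
  M8 stuck-at-0: M1=1, M2=0, M3=1, M4=0, M5=1, M6=1, M7=0, M8=0 [stuck-at-0] → Y1=1, Y2=0 — eliminated
  M6 stuck-at-0: M1=1, M2=0, M3=1, M4=0, M5=1, M6=0 [stuck-at-0], M7=1, M8=1 → Y1=1, Y2=1 — matches
Only M6 stuck-at-0 reproduces the observed Y1=1, Y2=1.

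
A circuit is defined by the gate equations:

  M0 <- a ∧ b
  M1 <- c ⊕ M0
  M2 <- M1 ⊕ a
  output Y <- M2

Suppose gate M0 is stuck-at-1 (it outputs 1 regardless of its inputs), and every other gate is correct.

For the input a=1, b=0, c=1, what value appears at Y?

Propagate with M0 forced: M0=1 [stuck-at-1], M1=0, M2=1.
So Y = 1. (Without the fault it would be 0.)

1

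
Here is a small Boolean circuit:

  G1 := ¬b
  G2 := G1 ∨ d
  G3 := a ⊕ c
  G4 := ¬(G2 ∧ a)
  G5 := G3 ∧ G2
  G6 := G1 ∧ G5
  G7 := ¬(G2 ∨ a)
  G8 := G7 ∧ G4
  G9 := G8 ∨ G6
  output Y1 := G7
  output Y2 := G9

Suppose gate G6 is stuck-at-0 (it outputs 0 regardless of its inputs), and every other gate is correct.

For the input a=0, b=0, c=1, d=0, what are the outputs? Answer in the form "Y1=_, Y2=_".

Propagate with G6 forced: G1=1, G2=1, G3=1, G4=1, G5=1, G6=0 [stuck-at-0], G7=0, G8=0, G9=0.
So the outputs are Y1=0, Y2=0. (Without the fault they would be Y1=0, Y2=1.)

Y1=0, Y2=0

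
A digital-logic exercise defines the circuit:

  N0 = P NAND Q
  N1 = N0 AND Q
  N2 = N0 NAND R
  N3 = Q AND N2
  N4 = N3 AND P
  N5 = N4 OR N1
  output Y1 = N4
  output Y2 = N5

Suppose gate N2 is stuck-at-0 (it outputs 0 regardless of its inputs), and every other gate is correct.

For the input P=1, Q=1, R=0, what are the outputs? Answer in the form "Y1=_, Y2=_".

Propagate with N2 forced: N0=0, N1=0, N2=0 [stuck-at-0], N3=0, N4=0, N5=0.
So the outputs are Y1=0, Y2=0. (Without the fault they would be Y1=1, Y2=1.)

Y1=0, Y2=0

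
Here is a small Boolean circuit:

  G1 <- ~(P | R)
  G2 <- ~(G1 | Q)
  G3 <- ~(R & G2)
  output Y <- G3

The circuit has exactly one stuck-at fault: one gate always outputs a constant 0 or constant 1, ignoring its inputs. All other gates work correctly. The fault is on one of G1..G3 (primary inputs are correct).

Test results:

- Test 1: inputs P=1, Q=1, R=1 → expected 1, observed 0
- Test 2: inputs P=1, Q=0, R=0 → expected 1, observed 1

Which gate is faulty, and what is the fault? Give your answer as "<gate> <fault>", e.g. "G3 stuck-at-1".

Fault-free values for test 1 (P=1, Q=1, R=1): G1=0, G2=0, G3=1, giving Y=1. Observed 0.
Test 1: faults giving observed 0 are {G2 stuck-at-1, G3 stuck-at-0}.
Test 2 (P=1, Q=0, R=0): fault-free G1=0, G2=1, G3=1 → 1; observed 1. Eliminates G3 stuck-at-0.
Only G2 stuck-at-1 is consistent with every test.

G2 stuck-at-1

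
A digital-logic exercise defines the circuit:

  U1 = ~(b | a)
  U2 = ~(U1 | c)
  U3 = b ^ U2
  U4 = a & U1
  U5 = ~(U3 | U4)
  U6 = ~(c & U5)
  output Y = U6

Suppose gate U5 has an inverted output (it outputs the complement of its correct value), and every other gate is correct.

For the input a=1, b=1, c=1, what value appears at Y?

Propagate with U5 forced: U1=0, U2=0, U3=1, U4=0, U5=1 [inverted output], U6=0.
So Y = 0. (Without the fault it would be 1.)

0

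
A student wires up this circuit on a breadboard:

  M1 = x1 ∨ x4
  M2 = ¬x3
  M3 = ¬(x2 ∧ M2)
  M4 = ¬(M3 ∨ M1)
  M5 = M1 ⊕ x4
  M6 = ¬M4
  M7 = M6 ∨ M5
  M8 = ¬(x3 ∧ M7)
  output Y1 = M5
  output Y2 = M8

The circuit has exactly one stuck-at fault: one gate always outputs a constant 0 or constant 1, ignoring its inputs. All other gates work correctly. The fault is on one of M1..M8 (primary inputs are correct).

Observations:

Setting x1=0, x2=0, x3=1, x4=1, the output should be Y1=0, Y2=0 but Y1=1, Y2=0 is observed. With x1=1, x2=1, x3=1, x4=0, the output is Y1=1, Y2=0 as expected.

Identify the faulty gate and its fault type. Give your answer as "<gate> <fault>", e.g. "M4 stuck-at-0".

Fault-free values for test 1 (x1=0, x2=0, x3=1, x4=1): M1=1, M2=0, M3=1, M4=0, M5=0, M6=1, M7=1, M8=0, giving Y1=0, Y2=0. Observed Y1=1, Y2=0.
Test 1: faults giving observed Y1=1, Y2=0 are {M1 stuck-at-0, M5 stuck-at-1}.
Test 2 (x1=1, x2=1, x3=1, x4=0): fault-free M1=1, M2=0, M3=1, M4=0, M5=1, M6=1, M7=1, M8=0 → Y1=1, Y2=0; observed Y1=1, Y2=0. Eliminates M1 stuck-at-0.
Only M5 stuck-at-1 is consistent with every test.

M5 stuck-at-1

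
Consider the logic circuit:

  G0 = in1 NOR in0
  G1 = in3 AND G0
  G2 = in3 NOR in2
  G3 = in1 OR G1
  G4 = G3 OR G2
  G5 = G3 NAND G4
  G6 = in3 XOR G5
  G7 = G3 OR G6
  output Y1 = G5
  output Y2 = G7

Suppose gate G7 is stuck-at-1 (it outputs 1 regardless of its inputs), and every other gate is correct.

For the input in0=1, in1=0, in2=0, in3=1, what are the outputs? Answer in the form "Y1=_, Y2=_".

Y1=1, Y2=1

Propagate with G7 forced: G0=0, G1=0, G2=0, G3=0, G4=0, G5=1, G6=0, G7=1 [stuck-at-1].
So the outputs are Y1=1, Y2=1. (Without the fault they would be Y1=1, Y2=0.)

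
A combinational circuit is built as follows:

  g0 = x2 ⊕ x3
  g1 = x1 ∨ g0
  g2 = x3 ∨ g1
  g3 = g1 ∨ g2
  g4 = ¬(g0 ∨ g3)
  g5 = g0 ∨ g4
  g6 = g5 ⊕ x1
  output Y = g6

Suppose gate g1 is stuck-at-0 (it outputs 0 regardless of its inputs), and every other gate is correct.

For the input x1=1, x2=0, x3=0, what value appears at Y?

Propagate with g1 forced: g0=0, g1=0 [stuck-at-0], g2=0, g3=0, g4=1, g5=1, g6=0.
So Y = 0. (Without the fault it would be 1.)

0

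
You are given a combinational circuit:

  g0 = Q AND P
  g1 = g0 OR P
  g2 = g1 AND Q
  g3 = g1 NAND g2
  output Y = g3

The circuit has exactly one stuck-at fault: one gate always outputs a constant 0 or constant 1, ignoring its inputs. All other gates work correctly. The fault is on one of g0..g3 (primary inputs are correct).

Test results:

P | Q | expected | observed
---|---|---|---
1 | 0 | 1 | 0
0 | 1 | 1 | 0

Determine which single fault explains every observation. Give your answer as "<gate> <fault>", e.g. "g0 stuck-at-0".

Fault-free values for test 1 (P=1, Q=0): g0=0, g1=1, g2=0, g3=1, giving Y=1. Observed 0.
Test 1: faults giving observed 0 are {g2 stuck-at-1, g3 stuck-at-0}.
Test 2 (P=0, Q=1): fault-free g0=0, g1=0, g2=0, g3=1 → 1; observed 0. Eliminates g2 stuck-at-1.
Only g3 stuck-at-0 is consistent with every test.

g3 stuck-at-0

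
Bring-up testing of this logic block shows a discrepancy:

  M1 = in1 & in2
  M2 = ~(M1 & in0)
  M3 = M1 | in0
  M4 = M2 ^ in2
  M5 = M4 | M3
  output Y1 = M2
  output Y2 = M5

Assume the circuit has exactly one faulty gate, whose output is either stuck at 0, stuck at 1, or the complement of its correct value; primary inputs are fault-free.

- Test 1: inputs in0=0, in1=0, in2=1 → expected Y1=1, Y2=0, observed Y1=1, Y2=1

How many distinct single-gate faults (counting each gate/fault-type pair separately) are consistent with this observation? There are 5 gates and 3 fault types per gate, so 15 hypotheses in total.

8

Fault-free: M1=0, M2=1, M3=0, M4=0, M5=0 → Y1=1, Y2=0. Observed Y1=1, Y2=1.
  M1: stuck-at-1, inverted output ✓; others ✗
  M2: none of the 3 fault types match ✗
  M3: stuck-at-1, inverted output ✓; others ✗
  M4: stuck-at-1, inverted output ✓; others ✗
  M5: stuck-at-1, inverted output ✓; others ✗
Consistent faults: {M1 stuck-at-1, M1 inverted output, M3 stuck-at-1, M3 inverted output, M4 stuck-at-1, M4 inverted output, M5 stuck-at-1, M5 inverted output} — 8 in all.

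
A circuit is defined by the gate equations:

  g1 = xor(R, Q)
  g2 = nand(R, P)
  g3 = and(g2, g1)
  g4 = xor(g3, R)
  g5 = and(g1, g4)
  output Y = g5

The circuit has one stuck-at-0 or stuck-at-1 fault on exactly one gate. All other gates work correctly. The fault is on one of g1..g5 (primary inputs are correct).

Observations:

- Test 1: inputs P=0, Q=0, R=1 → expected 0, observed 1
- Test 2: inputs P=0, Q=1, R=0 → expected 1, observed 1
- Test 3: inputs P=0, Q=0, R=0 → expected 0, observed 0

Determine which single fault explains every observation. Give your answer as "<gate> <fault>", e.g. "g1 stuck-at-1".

Fault-free values for test 1 (P=0, Q=0, R=1): g1=1, g2=1, g3=1, g4=0, g5=0, giving Y=0. Observed 1.
Test 1: faults giving observed 1 are {g2 stuck-at-0, g3 stuck-at-0, g4 stuck-at-1, g5 stuck-at-1}.
Test 2 (P=0, Q=1, R=0): fault-free g1=1, g2=1, g3=1, g4=1, g5=1 → 1; observed 1. Eliminates g2 stuck-at-0, g3 stuck-at-0.
Test 3 (P=0, Q=0, R=0): fault-free g1=0, g2=1, g3=0, g4=0, g5=0 → 0; observed 0. Eliminates g5 stuck-at-1.
Only g4 stuck-at-1 is consistent with every test.

g4 stuck-at-1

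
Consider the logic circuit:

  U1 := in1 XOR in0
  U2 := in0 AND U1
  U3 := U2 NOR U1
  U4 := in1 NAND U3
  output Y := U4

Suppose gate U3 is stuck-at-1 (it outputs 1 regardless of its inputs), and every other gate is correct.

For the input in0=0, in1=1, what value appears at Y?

Propagate with U3 forced: U1=1, U2=0, U3=1 [stuck-at-1], U4=0.
So Y = 0. (Without the fault it would be 1.)

0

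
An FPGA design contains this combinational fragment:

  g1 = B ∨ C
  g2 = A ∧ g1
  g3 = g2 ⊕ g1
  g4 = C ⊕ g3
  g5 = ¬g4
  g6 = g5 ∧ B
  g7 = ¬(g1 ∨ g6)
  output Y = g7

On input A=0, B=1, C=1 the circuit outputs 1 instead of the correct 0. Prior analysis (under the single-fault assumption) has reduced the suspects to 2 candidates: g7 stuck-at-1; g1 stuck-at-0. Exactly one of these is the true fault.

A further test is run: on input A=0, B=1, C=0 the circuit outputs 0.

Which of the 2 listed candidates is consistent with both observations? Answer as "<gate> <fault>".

g1 stuck-at-0

Evaluate each candidate on input A=0, B=1, C=0:
  g7 stuck-at-1: g1=1, g2=0, g3=1, g4=1, g5=0, g6=0, g7=1 [stuck-at-1] → 1 — eliminated
  g1 stuck-at-0: g1=0 [stuck-at-0], g2=0, g3=0, g4=0, g5=1, g6=1, g7=0 → 0 — matches
Only g1 stuck-at-0 reproduces the observed 0.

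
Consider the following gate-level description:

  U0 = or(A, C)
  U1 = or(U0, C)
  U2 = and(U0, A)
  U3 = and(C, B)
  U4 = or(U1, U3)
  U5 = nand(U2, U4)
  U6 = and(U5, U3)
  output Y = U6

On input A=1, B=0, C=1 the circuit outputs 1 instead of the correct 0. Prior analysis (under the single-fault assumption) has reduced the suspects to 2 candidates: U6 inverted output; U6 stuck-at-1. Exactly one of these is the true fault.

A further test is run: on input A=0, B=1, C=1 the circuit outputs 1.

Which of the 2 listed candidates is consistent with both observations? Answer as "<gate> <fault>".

Evaluate each candidate on input A=0, B=1, C=1:
  U6 inverted output: U0=1, U1=1, U2=0, U3=1, U4=1, U5=1, U6=0 [inverted output] → 0 — eliminated
  U6 stuck-at-1: U0=1, U1=1, U2=0, U3=1, U4=1, U5=1, U6=1 [stuck-at-1] → 1 — matches
Only U6 stuck-at-1 reproduces the observed 1.

U6 stuck-at-1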